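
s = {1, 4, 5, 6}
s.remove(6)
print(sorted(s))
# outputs [1, 4, 5]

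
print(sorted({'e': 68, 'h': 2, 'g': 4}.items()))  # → [('e', 68), ('g', 4), ('h', 2)]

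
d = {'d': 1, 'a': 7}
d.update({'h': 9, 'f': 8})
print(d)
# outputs {'d': 1, 'a': 7, 'h': 9, 'f': 8}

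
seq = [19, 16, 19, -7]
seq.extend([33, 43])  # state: [19, 16, 19, -7, 33, 43]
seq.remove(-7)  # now [19, 16, 19, 33, 43]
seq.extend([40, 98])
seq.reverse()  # [98, 40, 43, 33, 19, 16, 19]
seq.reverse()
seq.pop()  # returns 98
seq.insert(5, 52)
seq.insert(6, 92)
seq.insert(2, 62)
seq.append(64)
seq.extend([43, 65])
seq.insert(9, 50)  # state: [19, 16, 62, 19, 33, 43, 52, 92, 40, 50, 64, 43, 65]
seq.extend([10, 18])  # [19, 16, 62, 19, 33, 43, 52, 92, 40, 50, 64, 43, 65, 10, 18]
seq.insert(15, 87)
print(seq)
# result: [19, 16, 62, 19, 33, 43, 52, 92, 40, 50, 64, 43, 65, 10, 18, 87]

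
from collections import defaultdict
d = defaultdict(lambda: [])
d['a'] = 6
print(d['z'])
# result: []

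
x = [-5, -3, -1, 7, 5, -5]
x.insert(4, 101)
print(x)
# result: [-5, -3, -1, 7, 101, 5, -5]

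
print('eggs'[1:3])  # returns gg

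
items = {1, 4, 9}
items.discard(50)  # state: {1, 4, 9}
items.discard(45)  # {1, 4, 9}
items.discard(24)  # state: {1, 4, 9}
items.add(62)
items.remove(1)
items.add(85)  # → {4, 9, 62, 85}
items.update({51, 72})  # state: {4, 9, 51, 62, 72, 85}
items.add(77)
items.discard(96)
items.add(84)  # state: {4, 9, 51, 62, 72, 77, 84, 85}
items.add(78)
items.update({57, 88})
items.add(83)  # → {4, 9, 51, 57, 62, 72, 77, 78, 83, 84, 85, 88}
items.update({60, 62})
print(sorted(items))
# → [4, 9, 51, 57, 60, 62, 72, 77, 78, 83, 84, 85, 88]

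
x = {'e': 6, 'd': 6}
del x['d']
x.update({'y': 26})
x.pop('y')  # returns 26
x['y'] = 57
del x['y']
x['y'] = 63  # {'e': 6, 'y': 63}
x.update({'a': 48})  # {'e': 6, 'y': 63, 'a': 48}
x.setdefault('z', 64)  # 64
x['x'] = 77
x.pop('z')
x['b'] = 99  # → {'e': 6, 'y': 63, 'a': 48, 'x': 77, 'b': 99}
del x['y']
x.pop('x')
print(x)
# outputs {'e': 6, 'a': 48, 'b': 99}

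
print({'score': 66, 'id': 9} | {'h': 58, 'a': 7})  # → {'score': 66, 'id': 9, 'h': 58, 'a': 7}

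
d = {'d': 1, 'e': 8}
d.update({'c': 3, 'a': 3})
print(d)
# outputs {'d': 1, 'e': 8, 'c': 3, 'a': 3}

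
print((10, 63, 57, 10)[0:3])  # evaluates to (10, 63, 57)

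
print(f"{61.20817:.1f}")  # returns 61.2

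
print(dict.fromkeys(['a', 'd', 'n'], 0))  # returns {'a': 0, 'd': 0, 'n': 0}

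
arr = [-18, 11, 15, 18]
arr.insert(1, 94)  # [-18, 94, 11, 15, 18]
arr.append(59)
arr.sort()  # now [-18, 11, 15, 18, 59, 94]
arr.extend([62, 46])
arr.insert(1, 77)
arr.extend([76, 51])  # [-18, 77, 11, 15, 18, 59, 94, 62, 46, 76, 51]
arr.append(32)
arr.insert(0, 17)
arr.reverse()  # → [32, 51, 76, 46, 62, 94, 59, 18, 15, 11, 77, -18, 17]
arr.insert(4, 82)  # [32, 51, 76, 46, 82, 62, 94, 59, 18, 15, 11, 77, -18, 17]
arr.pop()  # 17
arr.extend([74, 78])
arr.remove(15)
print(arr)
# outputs [32, 51, 76, 46, 82, 62, 94, 59, 18, 11, 77, -18, 74, 78]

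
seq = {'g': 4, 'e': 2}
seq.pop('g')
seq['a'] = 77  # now {'e': 2, 'a': 77}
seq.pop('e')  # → 2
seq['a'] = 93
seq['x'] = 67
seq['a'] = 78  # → {'a': 78, 'x': 67}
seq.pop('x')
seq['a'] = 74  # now {'a': 74}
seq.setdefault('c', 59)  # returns 59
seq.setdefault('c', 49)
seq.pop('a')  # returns 74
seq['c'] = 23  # {'c': 23}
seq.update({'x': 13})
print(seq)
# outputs {'c': 23, 'x': 13}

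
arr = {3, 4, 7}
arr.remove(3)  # {4, 7}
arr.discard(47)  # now {4, 7}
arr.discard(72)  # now {4, 7}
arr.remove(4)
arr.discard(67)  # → {7}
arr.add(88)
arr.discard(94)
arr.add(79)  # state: {7, 79, 88}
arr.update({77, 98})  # {7, 77, 79, 88, 98}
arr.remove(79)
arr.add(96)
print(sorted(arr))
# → [7, 77, 88, 96, 98]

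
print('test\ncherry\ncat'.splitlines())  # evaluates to ['test', 'cherry', 'cat']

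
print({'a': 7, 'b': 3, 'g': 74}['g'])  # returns 74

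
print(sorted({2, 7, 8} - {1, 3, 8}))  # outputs [2, 7]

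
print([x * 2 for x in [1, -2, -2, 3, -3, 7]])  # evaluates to [2, -4, -4, 6, -6, 14]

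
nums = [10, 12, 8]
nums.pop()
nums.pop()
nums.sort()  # [10]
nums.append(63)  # [10, 63]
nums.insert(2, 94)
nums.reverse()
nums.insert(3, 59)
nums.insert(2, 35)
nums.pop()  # 59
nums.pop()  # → 10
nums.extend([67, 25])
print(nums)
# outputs [94, 63, 35, 67, 25]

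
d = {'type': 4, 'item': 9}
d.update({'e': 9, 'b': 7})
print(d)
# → {'type': 4, 'item': 9, 'e': 9, 'b': 7}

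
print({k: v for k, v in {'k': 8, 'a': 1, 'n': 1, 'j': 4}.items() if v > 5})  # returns {'k': 8}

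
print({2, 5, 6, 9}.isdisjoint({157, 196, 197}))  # True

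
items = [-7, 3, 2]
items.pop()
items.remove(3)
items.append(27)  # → [-7, 27]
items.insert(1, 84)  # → [-7, 84, 27]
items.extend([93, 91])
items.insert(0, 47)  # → [47, -7, 84, 27, 93, 91]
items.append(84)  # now [47, -7, 84, 27, 93, 91, 84]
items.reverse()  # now [84, 91, 93, 27, 84, -7, 47]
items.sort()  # [-7, 27, 47, 84, 84, 91, 93]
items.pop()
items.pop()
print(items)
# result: [-7, 27, 47, 84, 84]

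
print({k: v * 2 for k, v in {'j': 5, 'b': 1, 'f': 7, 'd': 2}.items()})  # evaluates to {'j': 10, 'b': 2, 'f': 14, 'd': 4}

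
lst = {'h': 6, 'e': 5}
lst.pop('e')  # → 5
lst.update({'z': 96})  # {'h': 6, 'z': 96}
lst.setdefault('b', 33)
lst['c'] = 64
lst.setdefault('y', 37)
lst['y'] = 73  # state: {'h': 6, 'z': 96, 'b': 33, 'c': 64, 'y': 73}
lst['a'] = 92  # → {'h': 6, 'z': 96, 'b': 33, 'c': 64, 'y': 73, 'a': 92}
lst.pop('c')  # 64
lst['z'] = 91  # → {'h': 6, 'z': 91, 'b': 33, 'y': 73, 'a': 92}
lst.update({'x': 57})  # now {'h': 6, 'z': 91, 'b': 33, 'y': 73, 'a': 92, 'x': 57}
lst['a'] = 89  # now {'h': 6, 'z': 91, 'b': 33, 'y': 73, 'a': 89, 'x': 57}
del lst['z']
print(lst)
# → {'h': 6, 'b': 33, 'y': 73, 'a': 89, 'x': 57}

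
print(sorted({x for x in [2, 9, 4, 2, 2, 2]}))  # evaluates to [2, 4, 9]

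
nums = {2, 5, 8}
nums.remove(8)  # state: {2, 5}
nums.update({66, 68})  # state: {2, 5, 66, 68}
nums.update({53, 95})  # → {2, 5, 53, 66, 68, 95}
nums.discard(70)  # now {2, 5, 53, 66, 68, 95}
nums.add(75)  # {2, 5, 53, 66, 68, 75, 95}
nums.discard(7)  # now {2, 5, 53, 66, 68, 75, 95}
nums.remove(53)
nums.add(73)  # {2, 5, 66, 68, 73, 75, 95}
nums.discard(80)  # {2, 5, 66, 68, 73, 75, 95}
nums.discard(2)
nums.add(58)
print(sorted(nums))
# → [5, 58, 66, 68, 73, 75, 95]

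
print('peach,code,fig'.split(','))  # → ['peach', 'code', 'fig']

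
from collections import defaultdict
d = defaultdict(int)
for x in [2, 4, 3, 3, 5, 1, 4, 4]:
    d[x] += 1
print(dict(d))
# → {2: 1, 4: 3, 3: 2, 5: 1, 1: 1}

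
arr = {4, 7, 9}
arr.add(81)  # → {4, 7, 9, 81}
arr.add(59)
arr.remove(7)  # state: {4, 9, 59, 81}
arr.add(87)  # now {4, 9, 59, 81, 87}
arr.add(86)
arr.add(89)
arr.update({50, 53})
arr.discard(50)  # {4, 9, 53, 59, 81, 86, 87, 89}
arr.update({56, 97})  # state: {4, 9, 53, 56, 59, 81, 86, 87, 89, 97}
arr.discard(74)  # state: {4, 9, 53, 56, 59, 81, 86, 87, 89, 97}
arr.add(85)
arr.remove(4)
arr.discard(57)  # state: {9, 53, 56, 59, 81, 85, 86, 87, 89, 97}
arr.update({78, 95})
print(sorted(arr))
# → [9, 53, 56, 59, 78, 81, 85, 86, 87, 89, 95, 97]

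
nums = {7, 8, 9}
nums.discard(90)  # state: {7, 8, 9}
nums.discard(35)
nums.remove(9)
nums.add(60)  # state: {7, 8, 60}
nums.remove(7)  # {8, 60}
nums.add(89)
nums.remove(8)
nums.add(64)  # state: {60, 64, 89}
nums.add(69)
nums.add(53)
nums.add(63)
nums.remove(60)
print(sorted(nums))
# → [53, 63, 64, 69, 89]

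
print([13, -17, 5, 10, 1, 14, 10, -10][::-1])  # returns [-10, 10, 14, 1, 10, 5, -17, 13]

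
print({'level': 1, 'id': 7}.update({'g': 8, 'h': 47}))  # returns None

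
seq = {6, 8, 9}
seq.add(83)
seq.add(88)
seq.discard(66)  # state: {6, 8, 9, 83, 88}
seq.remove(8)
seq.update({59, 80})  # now {6, 9, 59, 80, 83, 88}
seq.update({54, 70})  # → {6, 9, 54, 59, 70, 80, 83, 88}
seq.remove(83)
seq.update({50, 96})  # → {6, 9, 50, 54, 59, 70, 80, 88, 96}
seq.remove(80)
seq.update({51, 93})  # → {6, 9, 50, 51, 54, 59, 70, 88, 93, 96}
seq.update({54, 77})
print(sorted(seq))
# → [6, 9, 50, 51, 54, 59, 70, 77, 88, 93, 96]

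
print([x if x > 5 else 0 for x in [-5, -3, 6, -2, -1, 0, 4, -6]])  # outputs [0, 0, 6, 0, 0, 0, 0, 0]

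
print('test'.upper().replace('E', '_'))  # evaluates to T_ST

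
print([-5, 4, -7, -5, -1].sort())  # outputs None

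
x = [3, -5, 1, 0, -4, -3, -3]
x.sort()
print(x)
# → [-5, -4, -3, -3, 0, 1, 3]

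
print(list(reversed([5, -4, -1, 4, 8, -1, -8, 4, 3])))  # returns [3, 4, -8, -1, 8, 4, -1, -4, 5]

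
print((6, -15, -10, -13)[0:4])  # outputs (6, -15, -10, -13)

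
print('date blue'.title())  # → Date Blue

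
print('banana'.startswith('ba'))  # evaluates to True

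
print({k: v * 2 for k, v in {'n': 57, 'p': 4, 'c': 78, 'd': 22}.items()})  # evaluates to {'n': 114, 'p': 8, 'c': 156, 'd': 44}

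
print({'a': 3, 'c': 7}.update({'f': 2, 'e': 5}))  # None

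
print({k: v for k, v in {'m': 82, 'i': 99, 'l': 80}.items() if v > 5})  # {'m': 82, 'i': 99, 'l': 80}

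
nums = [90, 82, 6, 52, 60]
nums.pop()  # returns 60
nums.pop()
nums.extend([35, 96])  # [90, 82, 6, 35, 96]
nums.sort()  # [6, 35, 82, 90, 96]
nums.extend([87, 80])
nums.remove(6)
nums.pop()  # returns 80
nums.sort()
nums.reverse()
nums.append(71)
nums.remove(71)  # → [96, 90, 87, 82, 35]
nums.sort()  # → [35, 82, 87, 90, 96]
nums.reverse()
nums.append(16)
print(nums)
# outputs [96, 90, 87, 82, 35, 16]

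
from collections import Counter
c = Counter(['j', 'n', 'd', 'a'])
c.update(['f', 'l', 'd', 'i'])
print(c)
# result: Counter({'d': 2, 'j': 1, 'n': 1, 'a': 1, 'f': 1, 'l': 1, 'i': 1})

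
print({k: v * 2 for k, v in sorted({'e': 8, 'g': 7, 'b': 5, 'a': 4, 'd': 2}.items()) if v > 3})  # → {'a': 8, 'b': 10, 'e': 16, 'g': 14}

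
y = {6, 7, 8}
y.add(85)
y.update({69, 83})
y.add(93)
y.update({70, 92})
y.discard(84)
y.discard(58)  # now {6, 7, 8, 69, 70, 83, 85, 92, 93}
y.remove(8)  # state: {6, 7, 69, 70, 83, 85, 92, 93}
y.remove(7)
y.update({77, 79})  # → {6, 69, 70, 77, 79, 83, 85, 92, 93}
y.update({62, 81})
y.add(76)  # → {6, 62, 69, 70, 76, 77, 79, 81, 83, 85, 92, 93}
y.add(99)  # {6, 62, 69, 70, 76, 77, 79, 81, 83, 85, 92, 93, 99}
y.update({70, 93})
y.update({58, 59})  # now {6, 58, 59, 62, 69, 70, 76, 77, 79, 81, 83, 85, 92, 93, 99}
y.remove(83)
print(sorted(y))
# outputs [6, 58, 59, 62, 69, 70, 76, 77, 79, 81, 85, 92, 93, 99]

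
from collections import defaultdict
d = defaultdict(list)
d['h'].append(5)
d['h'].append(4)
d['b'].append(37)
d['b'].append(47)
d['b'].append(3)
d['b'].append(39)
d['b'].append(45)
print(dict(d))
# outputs {'h': [5, 4], 'b': [37, 47, 3, 39, 45]}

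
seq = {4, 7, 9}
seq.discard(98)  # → {4, 7, 9}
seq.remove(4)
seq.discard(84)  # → {7, 9}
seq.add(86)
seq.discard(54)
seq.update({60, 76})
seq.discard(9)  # {7, 60, 76, 86}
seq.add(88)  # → {7, 60, 76, 86, 88}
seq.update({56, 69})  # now {7, 56, 60, 69, 76, 86, 88}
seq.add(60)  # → {7, 56, 60, 69, 76, 86, 88}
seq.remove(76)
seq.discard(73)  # {7, 56, 60, 69, 86, 88}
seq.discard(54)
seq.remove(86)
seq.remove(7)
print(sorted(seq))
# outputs [56, 60, 69, 88]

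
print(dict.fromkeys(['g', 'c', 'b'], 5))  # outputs {'g': 5, 'c': 5, 'b': 5}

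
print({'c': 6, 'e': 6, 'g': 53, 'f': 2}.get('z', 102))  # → 102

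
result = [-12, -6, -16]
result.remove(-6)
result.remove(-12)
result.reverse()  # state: [-16]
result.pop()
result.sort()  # []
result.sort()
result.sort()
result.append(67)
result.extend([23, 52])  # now [67, 23, 52]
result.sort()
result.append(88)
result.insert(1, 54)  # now [23, 54, 52, 67, 88]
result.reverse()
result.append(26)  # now [88, 67, 52, 54, 23, 26]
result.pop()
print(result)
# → [88, 67, 52, 54, 23]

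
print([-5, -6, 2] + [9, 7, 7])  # [-5, -6, 2, 9, 7, 7]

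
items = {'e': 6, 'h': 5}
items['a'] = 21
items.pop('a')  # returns 21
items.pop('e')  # 6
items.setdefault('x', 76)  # 76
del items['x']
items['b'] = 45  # {'h': 5, 'b': 45}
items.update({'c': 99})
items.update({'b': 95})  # {'h': 5, 'b': 95, 'c': 99}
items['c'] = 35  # {'h': 5, 'b': 95, 'c': 35}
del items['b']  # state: {'h': 5, 'c': 35}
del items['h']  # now {'c': 35}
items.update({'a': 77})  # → {'c': 35, 'a': 77}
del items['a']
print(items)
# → {'c': 35}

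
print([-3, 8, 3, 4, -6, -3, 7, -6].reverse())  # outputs None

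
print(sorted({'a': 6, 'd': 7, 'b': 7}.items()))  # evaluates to [('a', 6), ('b', 7), ('d', 7)]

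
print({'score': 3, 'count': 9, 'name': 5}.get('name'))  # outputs 5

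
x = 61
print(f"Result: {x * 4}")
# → Result: 244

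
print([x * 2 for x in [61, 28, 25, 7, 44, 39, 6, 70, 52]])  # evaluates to [122, 56, 50, 14, 88, 78, 12, 140, 104]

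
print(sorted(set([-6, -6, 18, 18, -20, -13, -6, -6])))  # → [-20, -13, -6, 18]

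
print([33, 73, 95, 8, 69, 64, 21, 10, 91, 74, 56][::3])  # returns [33, 8, 21, 74]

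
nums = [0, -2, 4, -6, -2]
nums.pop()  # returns -2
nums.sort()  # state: [-6, -2, 0, 4]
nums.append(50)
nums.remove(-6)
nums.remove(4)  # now [-2, 0, 50]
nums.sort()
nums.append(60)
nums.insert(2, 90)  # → [-2, 0, 90, 50, 60]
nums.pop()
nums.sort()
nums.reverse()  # [90, 50, 0, -2]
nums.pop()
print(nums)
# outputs [90, 50, 0]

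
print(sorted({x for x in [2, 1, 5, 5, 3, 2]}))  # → [1, 2, 3, 5]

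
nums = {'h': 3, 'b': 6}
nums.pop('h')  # 3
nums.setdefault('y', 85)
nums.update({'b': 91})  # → {'b': 91, 'y': 85}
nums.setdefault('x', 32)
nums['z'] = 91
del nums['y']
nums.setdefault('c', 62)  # 62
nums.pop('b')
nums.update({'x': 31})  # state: {'x': 31, 'z': 91, 'c': 62}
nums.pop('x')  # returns 31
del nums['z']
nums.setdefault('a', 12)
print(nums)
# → {'c': 62, 'a': 12}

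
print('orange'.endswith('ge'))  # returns True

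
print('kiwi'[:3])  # kiw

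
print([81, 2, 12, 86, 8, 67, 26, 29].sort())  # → None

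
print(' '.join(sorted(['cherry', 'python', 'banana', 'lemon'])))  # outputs banana cherry lemon python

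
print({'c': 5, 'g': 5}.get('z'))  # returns None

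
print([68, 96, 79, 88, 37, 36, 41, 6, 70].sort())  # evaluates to None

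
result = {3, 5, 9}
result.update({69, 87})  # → {3, 5, 9, 69, 87}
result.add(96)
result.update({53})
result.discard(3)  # {5, 9, 53, 69, 87, 96}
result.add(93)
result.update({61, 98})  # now {5, 9, 53, 61, 69, 87, 93, 96, 98}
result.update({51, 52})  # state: {5, 9, 51, 52, 53, 61, 69, 87, 93, 96, 98}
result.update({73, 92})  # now {5, 9, 51, 52, 53, 61, 69, 73, 87, 92, 93, 96, 98}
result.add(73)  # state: {5, 9, 51, 52, 53, 61, 69, 73, 87, 92, 93, 96, 98}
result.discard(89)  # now {5, 9, 51, 52, 53, 61, 69, 73, 87, 92, 93, 96, 98}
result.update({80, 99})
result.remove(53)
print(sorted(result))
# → [5, 9, 51, 52, 61, 69, 73, 80, 87, 92, 93, 96, 98, 99]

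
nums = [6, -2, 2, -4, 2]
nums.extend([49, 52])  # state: [6, -2, 2, -4, 2, 49, 52]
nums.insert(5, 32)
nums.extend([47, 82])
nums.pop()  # 82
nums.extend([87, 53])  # [6, -2, 2, -4, 2, 32, 49, 52, 47, 87, 53]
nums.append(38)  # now [6, -2, 2, -4, 2, 32, 49, 52, 47, 87, 53, 38]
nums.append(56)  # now [6, -2, 2, -4, 2, 32, 49, 52, 47, 87, 53, 38, 56]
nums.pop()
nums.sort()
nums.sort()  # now [-4, -2, 2, 2, 6, 32, 38, 47, 49, 52, 53, 87]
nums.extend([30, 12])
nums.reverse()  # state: [12, 30, 87, 53, 52, 49, 47, 38, 32, 6, 2, 2, -2, -4]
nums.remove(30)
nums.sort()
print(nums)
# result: [-4, -2, 2, 2, 6, 12, 32, 38, 47, 49, 52, 53, 87]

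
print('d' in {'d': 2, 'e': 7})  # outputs True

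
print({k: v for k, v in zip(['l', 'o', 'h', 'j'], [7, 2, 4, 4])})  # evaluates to {'l': 7, 'o': 2, 'h': 4, 'j': 4}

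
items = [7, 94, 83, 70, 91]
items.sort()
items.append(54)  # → [7, 70, 83, 91, 94, 54]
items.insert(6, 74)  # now [7, 70, 83, 91, 94, 54, 74]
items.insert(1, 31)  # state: [7, 31, 70, 83, 91, 94, 54, 74]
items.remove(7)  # [31, 70, 83, 91, 94, 54, 74]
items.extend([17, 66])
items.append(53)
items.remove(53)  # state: [31, 70, 83, 91, 94, 54, 74, 17, 66]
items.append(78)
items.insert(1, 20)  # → [31, 20, 70, 83, 91, 94, 54, 74, 17, 66, 78]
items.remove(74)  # [31, 20, 70, 83, 91, 94, 54, 17, 66, 78]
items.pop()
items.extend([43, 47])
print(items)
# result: [31, 20, 70, 83, 91, 94, 54, 17, 66, 43, 47]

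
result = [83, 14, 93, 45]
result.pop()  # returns 45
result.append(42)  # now [83, 14, 93, 42]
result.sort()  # [14, 42, 83, 93]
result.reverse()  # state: [93, 83, 42, 14]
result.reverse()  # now [14, 42, 83, 93]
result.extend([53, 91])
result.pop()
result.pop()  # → 53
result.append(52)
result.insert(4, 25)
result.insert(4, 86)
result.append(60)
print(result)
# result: [14, 42, 83, 93, 86, 25, 52, 60]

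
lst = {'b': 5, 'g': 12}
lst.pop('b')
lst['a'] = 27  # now {'g': 12, 'a': 27}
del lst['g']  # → {'a': 27}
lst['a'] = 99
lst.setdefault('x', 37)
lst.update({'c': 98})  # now {'a': 99, 'x': 37, 'c': 98}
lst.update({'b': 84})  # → {'a': 99, 'x': 37, 'c': 98, 'b': 84}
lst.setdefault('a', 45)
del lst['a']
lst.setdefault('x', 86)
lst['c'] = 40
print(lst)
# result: {'x': 37, 'c': 40, 'b': 84}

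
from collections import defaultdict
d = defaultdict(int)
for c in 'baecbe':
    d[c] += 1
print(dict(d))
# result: {'b': 2, 'a': 1, 'e': 2, 'c': 1}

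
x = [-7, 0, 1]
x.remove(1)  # [-7, 0]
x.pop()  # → 0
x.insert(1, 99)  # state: [-7, 99]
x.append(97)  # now [-7, 99, 97]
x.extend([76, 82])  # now [-7, 99, 97, 76, 82]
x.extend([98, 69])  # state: [-7, 99, 97, 76, 82, 98, 69]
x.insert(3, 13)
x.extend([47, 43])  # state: [-7, 99, 97, 13, 76, 82, 98, 69, 47, 43]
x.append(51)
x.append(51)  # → [-7, 99, 97, 13, 76, 82, 98, 69, 47, 43, 51, 51]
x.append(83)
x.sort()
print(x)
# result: [-7, 13, 43, 47, 51, 51, 69, 76, 82, 83, 97, 98, 99]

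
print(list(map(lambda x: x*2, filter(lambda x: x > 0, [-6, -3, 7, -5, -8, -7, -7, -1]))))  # [14]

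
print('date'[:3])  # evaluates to dat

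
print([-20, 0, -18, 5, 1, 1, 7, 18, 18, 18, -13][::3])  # [-20, 5, 7, 18]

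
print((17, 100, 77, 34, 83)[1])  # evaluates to 100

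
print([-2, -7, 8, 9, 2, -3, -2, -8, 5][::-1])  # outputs [5, -8, -2, -3, 2, 9, 8, -7, -2]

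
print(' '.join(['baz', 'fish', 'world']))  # baz fish world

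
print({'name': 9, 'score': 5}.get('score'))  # 5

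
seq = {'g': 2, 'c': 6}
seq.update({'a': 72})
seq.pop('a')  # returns 72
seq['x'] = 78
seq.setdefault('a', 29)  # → 29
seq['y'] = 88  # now {'g': 2, 'c': 6, 'x': 78, 'a': 29, 'y': 88}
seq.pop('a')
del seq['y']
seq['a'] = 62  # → {'g': 2, 'c': 6, 'x': 78, 'a': 62}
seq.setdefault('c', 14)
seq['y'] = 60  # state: {'g': 2, 'c': 6, 'x': 78, 'a': 62, 'y': 60}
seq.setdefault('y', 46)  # 60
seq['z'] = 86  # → {'g': 2, 'c': 6, 'x': 78, 'a': 62, 'y': 60, 'z': 86}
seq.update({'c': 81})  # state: {'g': 2, 'c': 81, 'x': 78, 'a': 62, 'y': 60, 'z': 86}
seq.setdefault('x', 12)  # 78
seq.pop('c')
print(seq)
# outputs {'g': 2, 'x': 78, 'a': 62, 'y': 60, 'z': 86}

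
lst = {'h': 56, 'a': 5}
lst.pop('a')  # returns 5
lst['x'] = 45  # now {'h': 56, 'x': 45}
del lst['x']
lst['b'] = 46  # {'h': 56, 'b': 46}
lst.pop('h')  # 56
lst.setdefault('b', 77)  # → 46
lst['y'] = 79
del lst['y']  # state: {'b': 46}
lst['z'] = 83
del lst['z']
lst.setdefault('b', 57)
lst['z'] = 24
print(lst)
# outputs {'b': 46, 'z': 24}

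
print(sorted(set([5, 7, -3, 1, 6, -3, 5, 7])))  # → [-3, 1, 5, 6, 7]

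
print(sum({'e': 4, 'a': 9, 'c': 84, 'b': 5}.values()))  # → 102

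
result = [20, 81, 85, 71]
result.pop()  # 71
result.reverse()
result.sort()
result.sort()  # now [20, 81, 85]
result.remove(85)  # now [20, 81]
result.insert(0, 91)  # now [91, 20, 81]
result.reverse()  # [81, 20, 91]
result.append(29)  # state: [81, 20, 91, 29]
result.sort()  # [20, 29, 81, 91]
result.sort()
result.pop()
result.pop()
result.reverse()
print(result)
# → [29, 20]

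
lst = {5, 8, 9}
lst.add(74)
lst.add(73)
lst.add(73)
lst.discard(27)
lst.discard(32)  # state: {5, 8, 9, 73, 74}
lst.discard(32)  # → {5, 8, 9, 73, 74}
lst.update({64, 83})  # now {5, 8, 9, 64, 73, 74, 83}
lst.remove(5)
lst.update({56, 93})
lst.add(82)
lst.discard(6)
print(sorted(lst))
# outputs [8, 9, 56, 64, 73, 74, 82, 83, 93]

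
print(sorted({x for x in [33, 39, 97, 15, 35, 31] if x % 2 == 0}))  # []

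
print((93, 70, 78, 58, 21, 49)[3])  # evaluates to 58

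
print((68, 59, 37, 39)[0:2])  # (68, 59)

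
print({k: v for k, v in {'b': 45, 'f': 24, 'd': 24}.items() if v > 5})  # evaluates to {'b': 45, 'f': 24, 'd': 24}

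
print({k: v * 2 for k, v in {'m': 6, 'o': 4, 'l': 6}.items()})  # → {'m': 12, 'o': 8, 'l': 12}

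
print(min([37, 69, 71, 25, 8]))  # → 8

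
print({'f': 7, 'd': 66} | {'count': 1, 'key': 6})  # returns {'f': 7, 'd': 66, 'count': 1, 'key': 6}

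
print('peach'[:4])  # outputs peac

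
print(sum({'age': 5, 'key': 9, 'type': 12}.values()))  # 26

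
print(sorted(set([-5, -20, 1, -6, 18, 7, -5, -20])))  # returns [-20, -6, -5, 1, 7, 18]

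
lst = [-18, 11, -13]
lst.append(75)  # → [-18, 11, -13, 75]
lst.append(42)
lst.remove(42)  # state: [-18, 11, -13, 75]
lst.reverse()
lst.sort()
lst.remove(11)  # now [-18, -13, 75]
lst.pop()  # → 75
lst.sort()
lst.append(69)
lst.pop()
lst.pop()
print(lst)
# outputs [-18]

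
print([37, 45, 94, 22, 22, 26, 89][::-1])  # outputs [89, 26, 22, 22, 94, 45, 37]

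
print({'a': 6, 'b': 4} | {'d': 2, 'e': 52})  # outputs {'a': 6, 'b': 4, 'd': 2, 'e': 52}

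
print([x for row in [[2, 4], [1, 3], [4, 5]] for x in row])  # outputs [2, 4, 1, 3, 4, 5]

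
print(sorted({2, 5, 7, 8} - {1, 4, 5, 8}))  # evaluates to [2, 7]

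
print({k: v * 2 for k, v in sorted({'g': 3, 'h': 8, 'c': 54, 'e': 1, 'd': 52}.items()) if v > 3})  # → {'c': 108, 'd': 104, 'h': 16}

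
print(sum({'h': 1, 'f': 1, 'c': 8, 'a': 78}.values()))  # 88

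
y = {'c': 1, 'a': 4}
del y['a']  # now {'c': 1}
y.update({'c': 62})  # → {'c': 62}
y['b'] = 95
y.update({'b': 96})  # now {'c': 62, 'b': 96}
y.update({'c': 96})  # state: {'c': 96, 'b': 96}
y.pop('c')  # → 96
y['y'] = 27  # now {'b': 96, 'y': 27}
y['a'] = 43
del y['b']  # {'y': 27, 'a': 43}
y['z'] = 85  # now {'y': 27, 'a': 43, 'z': 85}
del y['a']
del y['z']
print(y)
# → {'y': 27}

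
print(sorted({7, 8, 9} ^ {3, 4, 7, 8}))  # [3, 4, 9]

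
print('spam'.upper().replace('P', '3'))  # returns S3AM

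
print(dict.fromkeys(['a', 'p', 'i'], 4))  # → {'a': 4, 'p': 4, 'i': 4}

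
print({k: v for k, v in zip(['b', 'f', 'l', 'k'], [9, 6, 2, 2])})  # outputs {'b': 9, 'f': 6, 'l': 2, 'k': 2}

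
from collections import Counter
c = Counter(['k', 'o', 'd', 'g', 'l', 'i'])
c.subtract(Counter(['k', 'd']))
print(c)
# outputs Counter({'o': 1, 'g': 1, 'l': 1, 'i': 1, 'k': 0, 'd': 0})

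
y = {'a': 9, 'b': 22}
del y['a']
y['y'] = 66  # {'b': 22, 'y': 66}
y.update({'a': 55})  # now {'b': 22, 'y': 66, 'a': 55}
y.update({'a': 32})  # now {'b': 22, 'y': 66, 'a': 32}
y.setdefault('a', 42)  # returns 32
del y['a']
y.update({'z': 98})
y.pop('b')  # 22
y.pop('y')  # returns 66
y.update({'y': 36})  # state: {'z': 98, 'y': 36}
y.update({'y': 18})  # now {'z': 98, 'y': 18}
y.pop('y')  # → 18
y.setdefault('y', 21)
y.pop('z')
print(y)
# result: {'y': 21}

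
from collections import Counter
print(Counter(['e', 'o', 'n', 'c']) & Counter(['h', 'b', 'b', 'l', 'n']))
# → Counter({'n': 1})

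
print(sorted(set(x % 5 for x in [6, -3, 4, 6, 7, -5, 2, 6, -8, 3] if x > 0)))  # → [1, 2, 3, 4]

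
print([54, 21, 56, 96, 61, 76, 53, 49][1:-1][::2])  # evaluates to [21, 96, 76]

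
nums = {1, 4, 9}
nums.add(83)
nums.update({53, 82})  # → {1, 4, 9, 53, 82, 83}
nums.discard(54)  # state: {1, 4, 9, 53, 82, 83}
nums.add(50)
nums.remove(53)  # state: {1, 4, 9, 50, 82, 83}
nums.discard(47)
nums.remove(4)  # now {1, 9, 50, 82, 83}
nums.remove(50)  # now {1, 9, 82, 83}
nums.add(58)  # {1, 9, 58, 82, 83}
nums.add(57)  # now {1, 9, 57, 58, 82, 83}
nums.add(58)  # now {1, 9, 57, 58, 82, 83}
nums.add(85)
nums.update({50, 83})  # {1, 9, 50, 57, 58, 82, 83, 85}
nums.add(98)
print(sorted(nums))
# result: [1, 9, 50, 57, 58, 82, 83, 85, 98]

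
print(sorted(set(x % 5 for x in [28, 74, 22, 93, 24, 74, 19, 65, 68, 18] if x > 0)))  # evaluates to [0, 2, 3, 4]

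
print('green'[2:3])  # e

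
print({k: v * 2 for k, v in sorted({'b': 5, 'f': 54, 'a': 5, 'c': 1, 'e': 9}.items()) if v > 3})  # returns {'a': 10, 'b': 10, 'e': 18, 'f': 108}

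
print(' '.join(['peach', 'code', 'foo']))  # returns peach code foo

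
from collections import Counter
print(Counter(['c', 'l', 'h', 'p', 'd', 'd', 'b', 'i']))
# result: Counter({'d': 2, 'c': 1, 'l': 1, 'h': 1, 'p': 1, 'b': 1, 'i': 1})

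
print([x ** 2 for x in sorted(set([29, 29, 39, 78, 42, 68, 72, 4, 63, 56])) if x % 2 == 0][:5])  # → [16, 1764, 3136, 4624, 5184]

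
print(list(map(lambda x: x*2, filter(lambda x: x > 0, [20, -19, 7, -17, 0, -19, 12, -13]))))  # [40, 14, 24]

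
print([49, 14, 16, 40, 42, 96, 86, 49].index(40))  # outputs 3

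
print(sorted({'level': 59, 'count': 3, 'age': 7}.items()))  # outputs [('age', 7), ('count', 3), ('level', 59)]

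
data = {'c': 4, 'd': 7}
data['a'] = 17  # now {'c': 4, 'd': 7, 'a': 17}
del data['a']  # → {'c': 4, 'd': 7}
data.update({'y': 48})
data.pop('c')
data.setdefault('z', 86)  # 86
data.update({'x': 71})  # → {'d': 7, 'y': 48, 'z': 86, 'x': 71}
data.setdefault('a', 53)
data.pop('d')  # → 7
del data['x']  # {'y': 48, 'z': 86, 'a': 53}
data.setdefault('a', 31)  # 53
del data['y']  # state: {'z': 86, 'a': 53}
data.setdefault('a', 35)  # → 53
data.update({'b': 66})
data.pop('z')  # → 86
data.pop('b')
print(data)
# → {'a': 53}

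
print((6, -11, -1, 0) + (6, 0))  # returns (6, -11, -1, 0, 6, 0)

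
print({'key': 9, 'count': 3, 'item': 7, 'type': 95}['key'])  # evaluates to 9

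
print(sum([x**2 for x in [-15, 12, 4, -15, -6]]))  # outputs 646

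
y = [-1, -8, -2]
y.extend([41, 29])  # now [-1, -8, -2, 41, 29]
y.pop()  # 29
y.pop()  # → 41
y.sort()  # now [-8, -2, -1]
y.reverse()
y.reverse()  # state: [-8, -2, -1]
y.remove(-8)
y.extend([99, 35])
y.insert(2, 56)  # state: [-2, -1, 56, 99, 35]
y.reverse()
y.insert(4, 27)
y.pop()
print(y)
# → [35, 99, 56, -1, 27]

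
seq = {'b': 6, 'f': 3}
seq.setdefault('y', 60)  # 60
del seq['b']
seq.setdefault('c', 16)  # 16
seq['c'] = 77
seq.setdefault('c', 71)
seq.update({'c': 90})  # {'f': 3, 'y': 60, 'c': 90}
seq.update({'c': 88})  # {'f': 3, 'y': 60, 'c': 88}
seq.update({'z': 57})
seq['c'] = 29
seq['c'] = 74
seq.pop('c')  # 74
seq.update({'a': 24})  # {'f': 3, 'y': 60, 'z': 57, 'a': 24}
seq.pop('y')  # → 60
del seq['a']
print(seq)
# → {'f': 3, 'z': 57}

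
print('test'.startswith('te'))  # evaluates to True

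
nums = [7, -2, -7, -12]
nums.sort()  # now [-12, -7, -2, 7]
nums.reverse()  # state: [7, -2, -7, -12]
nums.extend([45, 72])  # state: [7, -2, -7, -12, 45, 72]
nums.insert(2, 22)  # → [7, -2, 22, -7, -12, 45, 72]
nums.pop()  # 72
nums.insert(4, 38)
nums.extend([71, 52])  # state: [7, -2, 22, -7, 38, -12, 45, 71, 52]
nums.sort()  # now [-12, -7, -2, 7, 22, 38, 45, 52, 71]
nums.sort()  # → [-12, -7, -2, 7, 22, 38, 45, 52, 71]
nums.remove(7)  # [-12, -7, -2, 22, 38, 45, 52, 71]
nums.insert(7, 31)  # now [-12, -7, -2, 22, 38, 45, 52, 31, 71]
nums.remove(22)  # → [-12, -7, -2, 38, 45, 52, 31, 71]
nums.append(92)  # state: [-12, -7, -2, 38, 45, 52, 31, 71, 92]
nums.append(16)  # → [-12, -7, -2, 38, 45, 52, 31, 71, 92, 16]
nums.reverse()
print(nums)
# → [16, 92, 71, 31, 52, 45, 38, -2, -7, -12]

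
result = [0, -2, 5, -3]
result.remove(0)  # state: [-2, 5, -3]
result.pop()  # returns -3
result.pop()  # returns 5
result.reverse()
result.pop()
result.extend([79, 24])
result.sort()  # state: [24, 79]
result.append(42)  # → [24, 79, 42]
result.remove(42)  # [24, 79]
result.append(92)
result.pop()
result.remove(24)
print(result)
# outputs [79]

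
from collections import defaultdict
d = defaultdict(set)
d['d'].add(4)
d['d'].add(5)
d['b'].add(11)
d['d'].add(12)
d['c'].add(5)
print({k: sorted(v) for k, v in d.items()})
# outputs {'d': [4, 5, 12], 'b': [11], 'c': [5]}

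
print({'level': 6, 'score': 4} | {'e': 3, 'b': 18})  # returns {'level': 6, 'score': 4, 'e': 3, 'b': 18}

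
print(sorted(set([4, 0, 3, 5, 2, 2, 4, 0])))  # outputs [0, 2, 3, 4, 5]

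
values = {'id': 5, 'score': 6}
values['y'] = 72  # {'id': 5, 'score': 6, 'y': 72}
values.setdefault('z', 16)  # 16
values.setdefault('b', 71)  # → 71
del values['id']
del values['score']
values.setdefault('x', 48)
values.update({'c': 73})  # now {'y': 72, 'z': 16, 'b': 71, 'x': 48, 'c': 73}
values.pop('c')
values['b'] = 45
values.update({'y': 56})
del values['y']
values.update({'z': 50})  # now {'z': 50, 'b': 45, 'x': 48}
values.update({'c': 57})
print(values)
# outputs {'z': 50, 'b': 45, 'x': 48, 'c': 57}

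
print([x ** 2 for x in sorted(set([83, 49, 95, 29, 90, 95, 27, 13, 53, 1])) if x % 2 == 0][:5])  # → [8100]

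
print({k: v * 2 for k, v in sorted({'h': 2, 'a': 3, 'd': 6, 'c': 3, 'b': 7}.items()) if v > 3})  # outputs {'b': 14, 'd': 12}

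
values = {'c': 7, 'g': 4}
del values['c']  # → {'g': 4}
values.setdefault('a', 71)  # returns 71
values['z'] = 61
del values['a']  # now {'g': 4, 'z': 61}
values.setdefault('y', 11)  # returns 11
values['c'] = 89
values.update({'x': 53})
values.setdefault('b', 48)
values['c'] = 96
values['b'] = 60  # {'g': 4, 'z': 61, 'y': 11, 'c': 96, 'x': 53, 'b': 60}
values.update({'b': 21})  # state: {'g': 4, 'z': 61, 'y': 11, 'c': 96, 'x': 53, 'b': 21}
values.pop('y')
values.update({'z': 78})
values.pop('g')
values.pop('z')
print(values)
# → {'c': 96, 'x': 53, 'b': 21}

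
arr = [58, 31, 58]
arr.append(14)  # [58, 31, 58, 14]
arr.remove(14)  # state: [58, 31, 58]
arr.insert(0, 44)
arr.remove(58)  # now [44, 31, 58]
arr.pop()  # 58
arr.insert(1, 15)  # [44, 15, 31]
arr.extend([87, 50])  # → [44, 15, 31, 87, 50]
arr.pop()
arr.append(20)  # [44, 15, 31, 87, 20]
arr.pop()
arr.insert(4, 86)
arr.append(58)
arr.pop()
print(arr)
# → [44, 15, 31, 87, 86]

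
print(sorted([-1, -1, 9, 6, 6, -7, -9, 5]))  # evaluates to [-9, -7, -1, -1, 5, 6, 6, 9]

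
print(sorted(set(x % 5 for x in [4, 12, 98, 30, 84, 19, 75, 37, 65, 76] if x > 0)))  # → [0, 1, 2, 3, 4]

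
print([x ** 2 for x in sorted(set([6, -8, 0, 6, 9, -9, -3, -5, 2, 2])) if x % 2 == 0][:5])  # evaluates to [64, 0, 4, 36]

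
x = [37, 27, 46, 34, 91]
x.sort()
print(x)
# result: [27, 34, 37, 46, 91]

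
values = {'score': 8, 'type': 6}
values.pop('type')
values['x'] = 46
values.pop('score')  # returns 8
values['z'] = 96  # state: {'x': 46, 'z': 96}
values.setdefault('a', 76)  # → 76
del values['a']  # {'x': 46, 'z': 96}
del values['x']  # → {'z': 96}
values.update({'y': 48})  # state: {'z': 96, 'y': 48}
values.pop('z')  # 96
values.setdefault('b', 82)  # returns 82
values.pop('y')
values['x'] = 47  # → {'b': 82, 'x': 47}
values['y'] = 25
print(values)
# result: {'b': 82, 'x': 47, 'y': 25}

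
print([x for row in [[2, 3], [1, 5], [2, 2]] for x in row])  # [2, 3, 1, 5, 2, 2]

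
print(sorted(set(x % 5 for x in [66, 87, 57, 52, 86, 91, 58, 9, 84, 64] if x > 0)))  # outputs [1, 2, 3, 4]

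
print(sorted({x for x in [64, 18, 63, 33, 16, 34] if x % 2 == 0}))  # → [16, 18, 34, 64]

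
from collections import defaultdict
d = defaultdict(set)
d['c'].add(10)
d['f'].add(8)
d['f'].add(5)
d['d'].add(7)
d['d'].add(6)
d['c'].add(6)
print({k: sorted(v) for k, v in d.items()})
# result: {'c': [6, 10], 'f': [5, 8], 'd': [6, 7]}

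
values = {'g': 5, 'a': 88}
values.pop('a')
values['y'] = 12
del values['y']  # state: {'g': 5}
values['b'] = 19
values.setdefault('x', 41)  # 41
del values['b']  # {'g': 5, 'x': 41}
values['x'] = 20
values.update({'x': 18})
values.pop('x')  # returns 18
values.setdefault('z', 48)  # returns 48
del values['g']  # {'z': 48}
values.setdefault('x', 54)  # 54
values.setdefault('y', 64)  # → 64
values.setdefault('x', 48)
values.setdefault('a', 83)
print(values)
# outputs {'z': 48, 'x': 54, 'y': 64, 'a': 83}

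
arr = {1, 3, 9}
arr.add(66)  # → {1, 3, 9, 66}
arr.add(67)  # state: {1, 3, 9, 66, 67}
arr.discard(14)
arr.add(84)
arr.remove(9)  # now {1, 3, 66, 67, 84}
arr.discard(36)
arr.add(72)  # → {1, 3, 66, 67, 72, 84}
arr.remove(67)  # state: {1, 3, 66, 72, 84}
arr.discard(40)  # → {1, 3, 66, 72, 84}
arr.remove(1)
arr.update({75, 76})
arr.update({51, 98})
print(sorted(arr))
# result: [3, 51, 66, 72, 75, 76, 84, 98]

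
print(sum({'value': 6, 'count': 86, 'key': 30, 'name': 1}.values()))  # 123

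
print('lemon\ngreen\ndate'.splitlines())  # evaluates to ['lemon', 'green', 'date']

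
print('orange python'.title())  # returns Orange Python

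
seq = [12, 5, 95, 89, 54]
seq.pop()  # 54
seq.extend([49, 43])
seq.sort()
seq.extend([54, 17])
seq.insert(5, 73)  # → [5, 12, 43, 49, 89, 73, 95, 54, 17]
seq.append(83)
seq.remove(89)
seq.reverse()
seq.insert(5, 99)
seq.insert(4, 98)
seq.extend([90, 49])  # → [83, 17, 54, 95, 98, 73, 99, 49, 43, 12, 5, 90, 49]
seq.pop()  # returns 49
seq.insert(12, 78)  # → [83, 17, 54, 95, 98, 73, 99, 49, 43, 12, 5, 90, 78]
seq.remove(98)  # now [83, 17, 54, 95, 73, 99, 49, 43, 12, 5, 90, 78]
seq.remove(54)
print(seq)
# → [83, 17, 95, 73, 99, 49, 43, 12, 5, 90, 78]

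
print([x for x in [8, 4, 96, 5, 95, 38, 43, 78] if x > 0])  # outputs [8, 4, 96, 5, 95, 38, 43, 78]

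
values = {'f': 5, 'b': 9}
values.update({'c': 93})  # {'f': 5, 'b': 9, 'c': 93}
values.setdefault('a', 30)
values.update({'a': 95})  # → {'f': 5, 'b': 9, 'c': 93, 'a': 95}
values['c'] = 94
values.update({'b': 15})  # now {'f': 5, 'b': 15, 'c': 94, 'a': 95}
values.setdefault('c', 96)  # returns 94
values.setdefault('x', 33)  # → 33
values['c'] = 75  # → {'f': 5, 'b': 15, 'c': 75, 'a': 95, 'x': 33}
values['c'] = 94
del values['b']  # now {'f': 5, 'c': 94, 'a': 95, 'x': 33}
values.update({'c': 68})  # {'f': 5, 'c': 68, 'a': 95, 'x': 33}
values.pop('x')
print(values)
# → {'f': 5, 'c': 68, 'a': 95}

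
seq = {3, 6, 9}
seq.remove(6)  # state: {3, 9}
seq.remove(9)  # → {3}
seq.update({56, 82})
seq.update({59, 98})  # {3, 56, 59, 82, 98}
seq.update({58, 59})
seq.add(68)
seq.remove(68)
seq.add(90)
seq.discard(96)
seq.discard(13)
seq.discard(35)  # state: {3, 56, 58, 59, 82, 90, 98}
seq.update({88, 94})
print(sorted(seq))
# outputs [3, 56, 58, 59, 82, 88, 90, 94, 98]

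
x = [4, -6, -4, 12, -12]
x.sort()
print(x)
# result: [-12, -6, -4, 4, 12]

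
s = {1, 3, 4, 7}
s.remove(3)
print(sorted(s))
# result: [1, 4, 7]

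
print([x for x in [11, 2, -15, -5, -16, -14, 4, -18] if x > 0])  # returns [11, 2, 4]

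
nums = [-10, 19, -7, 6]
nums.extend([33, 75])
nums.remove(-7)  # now [-10, 19, 6, 33, 75]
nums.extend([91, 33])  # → [-10, 19, 6, 33, 75, 91, 33]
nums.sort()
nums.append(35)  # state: [-10, 6, 19, 33, 33, 75, 91, 35]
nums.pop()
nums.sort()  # [-10, 6, 19, 33, 33, 75, 91]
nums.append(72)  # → [-10, 6, 19, 33, 33, 75, 91, 72]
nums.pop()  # 72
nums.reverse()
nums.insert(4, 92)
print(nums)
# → [91, 75, 33, 33, 92, 19, 6, -10]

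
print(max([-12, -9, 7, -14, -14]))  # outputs 7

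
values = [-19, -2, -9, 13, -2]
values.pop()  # -2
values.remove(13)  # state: [-19, -2, -9]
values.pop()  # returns -9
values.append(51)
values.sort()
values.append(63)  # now [-19, -2, 51, 63]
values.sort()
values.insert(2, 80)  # [-19, -2, 80, 51, 63]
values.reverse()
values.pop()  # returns -19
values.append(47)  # [63, 51, 80, -2, 47]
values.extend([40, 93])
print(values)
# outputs [63, 51, 80, -2, 47, 40, 93]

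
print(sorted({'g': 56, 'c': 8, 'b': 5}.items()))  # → [('b', 5), ('c', 8), ('g', 56)]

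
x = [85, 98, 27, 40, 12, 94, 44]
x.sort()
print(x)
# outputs [12, 27, 40, 44, 85, 94, 98]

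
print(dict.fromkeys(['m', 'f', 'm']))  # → {'m': None, 'f': None}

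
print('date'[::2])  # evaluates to dt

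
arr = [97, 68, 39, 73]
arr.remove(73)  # [97, 68, 39]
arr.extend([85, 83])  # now [97, 68, 39, 85, 83]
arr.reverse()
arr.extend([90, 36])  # [83, 85, 39, 68, 97, 90, 36]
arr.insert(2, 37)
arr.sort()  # [36, 37, 39, 68, 83, 85, 90, 97]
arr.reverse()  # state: [97, 90, 85, 83, 68, 39, 37, 36]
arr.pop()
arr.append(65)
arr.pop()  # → 65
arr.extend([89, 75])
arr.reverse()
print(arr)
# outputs [75, 89, 37, 39, 68, 83, 85, 90, 97]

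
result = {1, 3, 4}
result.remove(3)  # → {1, 4}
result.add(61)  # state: {1, 4, 61}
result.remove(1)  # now {4, 61}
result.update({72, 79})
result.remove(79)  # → {4, 61, 72}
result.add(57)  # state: {4, 57, 61, 72}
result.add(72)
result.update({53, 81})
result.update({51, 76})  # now {4, 51, 53, 57, 61, 72, 76, 81}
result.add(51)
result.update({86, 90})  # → {4, 51, 53, 57, 61, 72, 76, 81, 86, 90}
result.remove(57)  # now {4, 51, 53, 61, 72, 76, 81, 86, 90}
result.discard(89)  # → {4, 51, 53, 61, 72, 76, 81, 86, 90}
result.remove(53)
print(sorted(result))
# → [4, 51, 61, 72, 76, 81, 86, 90]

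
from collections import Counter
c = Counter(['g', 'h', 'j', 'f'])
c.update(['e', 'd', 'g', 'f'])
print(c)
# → Counter({'g': 2, 'f': 2, 'h': 1, 'j': 1, 'e': 1, 'd': 1})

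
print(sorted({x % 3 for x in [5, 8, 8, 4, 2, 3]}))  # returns [0, 1, 2]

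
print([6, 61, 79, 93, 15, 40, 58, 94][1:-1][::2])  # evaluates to [61, 93, 40]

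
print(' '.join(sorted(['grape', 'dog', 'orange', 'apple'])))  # apple dog grape orange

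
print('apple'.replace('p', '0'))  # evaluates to a00le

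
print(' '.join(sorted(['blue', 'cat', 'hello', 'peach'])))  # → blue cat hello peach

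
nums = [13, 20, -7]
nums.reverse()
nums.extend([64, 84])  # [-7, 20, 13, 64, 84]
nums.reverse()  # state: [84, 64, 13, 20, -7]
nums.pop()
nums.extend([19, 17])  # [84, 64, 13, 20, 19, 17]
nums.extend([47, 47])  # [84, 64, 13, 20, 19, 17, 47, 47]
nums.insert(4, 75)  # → [84, 64, 13, 20, 75, 19, 17, 47, 47]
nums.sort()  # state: [13, 17, 19, 20, 47, 47, 64, 75, 84]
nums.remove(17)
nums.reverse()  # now [84, 75, 64, 47, 47, 20, 19, 13]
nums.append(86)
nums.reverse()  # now [86, 13, 19, 20, 47, 47, 64, 75, 84]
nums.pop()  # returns 84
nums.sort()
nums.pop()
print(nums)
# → [13, 19, 20, 47, 47, 64, 75]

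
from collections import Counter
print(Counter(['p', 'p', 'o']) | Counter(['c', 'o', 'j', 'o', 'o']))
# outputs Counter({'o': 3, 'p': 2, 'c': 1, 'j': 1})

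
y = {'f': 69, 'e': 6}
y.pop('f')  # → 69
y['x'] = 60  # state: {'e': 6, 'x': 60}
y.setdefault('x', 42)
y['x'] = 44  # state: {'e': 6, 'x': 44}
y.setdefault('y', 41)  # 41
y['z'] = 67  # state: {'e': 6, 'x': 44, 'y': 41, 'z': 67}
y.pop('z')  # 67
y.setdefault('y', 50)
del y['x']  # {'e': 6, 'y': 41}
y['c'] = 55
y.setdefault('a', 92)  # 92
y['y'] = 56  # {'e': 6, 'y': 56, 'c': 55, 'a': 92}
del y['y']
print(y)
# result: {'e': 6, 'c': 55, 'a': 92}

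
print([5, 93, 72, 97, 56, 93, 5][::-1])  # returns [5, 93, 56, 97, 72, 93, 5]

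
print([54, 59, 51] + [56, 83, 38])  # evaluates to [54, 59, 51, 56, 83, 38]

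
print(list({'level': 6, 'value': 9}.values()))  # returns [6, 9]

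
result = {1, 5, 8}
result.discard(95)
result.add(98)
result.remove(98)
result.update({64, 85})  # {1, 5, 8, 64, 85}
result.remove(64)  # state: {1, 5, 8, 85}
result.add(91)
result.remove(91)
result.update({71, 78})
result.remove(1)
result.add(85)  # {5, 8, 71, 78, 85}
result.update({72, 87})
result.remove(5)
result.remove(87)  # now {8, 71, 72, 78, 85}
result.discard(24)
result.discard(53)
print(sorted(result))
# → [8, 71, 72, 78, 85]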